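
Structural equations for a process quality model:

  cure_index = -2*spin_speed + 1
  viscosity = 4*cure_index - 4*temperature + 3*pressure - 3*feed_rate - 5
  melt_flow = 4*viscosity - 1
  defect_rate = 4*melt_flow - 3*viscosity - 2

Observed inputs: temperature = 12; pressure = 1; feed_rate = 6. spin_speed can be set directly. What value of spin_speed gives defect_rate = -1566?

Substituting into the viscosity equation gives viscosity = -8*spin_speed - 64.
Substituting into the melt_flow equation gives melt_flow = -32*spin_speed - 257.
Substituting into the defect_rate equation gives defect_rate = -104*spin_speed - 838.
Solve -104*spin_speed - 838 = -1566: spin_speed = (-1566 + 838) / -104 = 7.

spin_speed = 7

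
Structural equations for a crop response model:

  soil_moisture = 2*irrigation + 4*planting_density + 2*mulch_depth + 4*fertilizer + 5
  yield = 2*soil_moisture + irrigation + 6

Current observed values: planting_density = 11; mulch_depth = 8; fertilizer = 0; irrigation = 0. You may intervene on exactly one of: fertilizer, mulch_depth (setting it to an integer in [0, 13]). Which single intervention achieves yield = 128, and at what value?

Intervening on fertilizer: yield = 8*fertilizer + 136. Reaching 128 requires fertilizer = -1, outside [0, 13].
Intervening on mulch_depth: with other inputs at their observed values, yield = 4*mulch_depth + 104. Solving for 128 gives mulch_depth = 6, within [0, 13].

set mulch_depth = 6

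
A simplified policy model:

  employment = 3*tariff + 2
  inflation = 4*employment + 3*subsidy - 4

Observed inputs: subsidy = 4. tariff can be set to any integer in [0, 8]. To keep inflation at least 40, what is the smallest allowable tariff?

tariff = 2

Substituting into the inflation equation gives inflation = 12*tariff + 16.
Require 12*tariff + 16 ≥ 40, so tariff ≥ 2.
The smallest integer in [0, 8] satisfying this is 2.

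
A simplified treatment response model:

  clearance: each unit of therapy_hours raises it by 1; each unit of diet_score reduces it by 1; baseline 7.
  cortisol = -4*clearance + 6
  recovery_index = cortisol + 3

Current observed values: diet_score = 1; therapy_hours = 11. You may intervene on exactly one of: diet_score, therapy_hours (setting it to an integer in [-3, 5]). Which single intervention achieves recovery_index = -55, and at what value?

Intervening on diet_score: with other inputs at their observed values, recovery_index = 4*diet_score - 63. Solving for -55 gives diet_score = 2, within [-3, 5].
Intervening on therapy_hours: recovery_index = -4*therapy_hours - 15. Reaching -55 requires therapy_hours = 10, outside [-3, 5].

set diet_score = 2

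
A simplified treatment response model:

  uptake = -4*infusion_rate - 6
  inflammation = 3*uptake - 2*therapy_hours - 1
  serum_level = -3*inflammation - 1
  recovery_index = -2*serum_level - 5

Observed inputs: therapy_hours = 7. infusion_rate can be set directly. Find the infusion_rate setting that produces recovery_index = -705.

infusion_rate = 7

Substituting into the inflammation equation gives inflammation = -12*infusion_rate - 33.
Substituting into the serum_level equation gives serum_level = 36*infusion_rate + 98.
This gives recovery_index = -72*infusion_rate - 201.
Solve -72*infusion_rate - 201 = -705: infusion_rate = (-705 + 201) / -72 = 7.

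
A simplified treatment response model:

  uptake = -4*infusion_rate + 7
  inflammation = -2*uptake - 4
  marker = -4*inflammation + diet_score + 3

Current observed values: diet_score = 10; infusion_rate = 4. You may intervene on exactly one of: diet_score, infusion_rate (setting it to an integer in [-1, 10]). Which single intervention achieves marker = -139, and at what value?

set infusion_rate = 7

Intervening on diet_score: marker = diet_score - 53. Reaching -139 requires diet_score = -86, outside [-1, 10].
Intervening on infusion_rate: with other inputs at their observed values, marker = -32*infusion_rate + 85. Solving for -139 gives infusion_rate = 7, within [-1, 10].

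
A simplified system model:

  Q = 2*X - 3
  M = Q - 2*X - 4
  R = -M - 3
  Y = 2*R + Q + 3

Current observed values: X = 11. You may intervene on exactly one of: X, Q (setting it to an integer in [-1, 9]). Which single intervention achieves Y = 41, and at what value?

set Q = 8

Intervening on X: Y = 2*X + 8. Reaching 41 requires X = 33/2, not an integer.
Intervening on Q: with other inputs at their observed values, Y = -Q + 49. Solving for 41 gives Q = 8, within [-1, 9].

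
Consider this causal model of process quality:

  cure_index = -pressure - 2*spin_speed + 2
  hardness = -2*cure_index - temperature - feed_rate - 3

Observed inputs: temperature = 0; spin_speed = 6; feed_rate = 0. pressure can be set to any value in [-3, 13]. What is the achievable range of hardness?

Substituting into the cure_index equation gives cure_index = -pressure - 10.
So hardness = 2*pressure + 17.
Linear in pressure, so extremes are at the endpoints: pressure = -3 gives hardness = 11; pressure = 13 gives hardness = 43.

11 to 43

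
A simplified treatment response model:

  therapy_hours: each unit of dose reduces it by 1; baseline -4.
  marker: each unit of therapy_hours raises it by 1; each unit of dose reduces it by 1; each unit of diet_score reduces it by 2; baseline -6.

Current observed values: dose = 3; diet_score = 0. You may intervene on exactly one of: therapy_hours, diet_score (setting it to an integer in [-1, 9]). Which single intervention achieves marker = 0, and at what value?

set therapy_hours = 9

Intervening on therapy_hours: with other inputs at their observed values, marker = therapy_hours - 9. Solving for 0 gives therapy_hours = 9, within [-1, 9].
Intervening on diet_score: marker = -2*diet_score - 16. Reaching 0 requires diet_score = -8, outside [-1, 9].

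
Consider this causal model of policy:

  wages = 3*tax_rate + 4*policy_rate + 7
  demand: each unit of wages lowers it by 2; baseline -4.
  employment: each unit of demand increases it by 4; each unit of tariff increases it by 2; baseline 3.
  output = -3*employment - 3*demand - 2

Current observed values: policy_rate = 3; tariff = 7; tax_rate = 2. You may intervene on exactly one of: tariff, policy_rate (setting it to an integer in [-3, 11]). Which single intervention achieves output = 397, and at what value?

Intervening on tariff: output = -6*tariff + 799. Reaching 397 requires tariff = 67, outside [-3, 11].
Intervening on policy_rate: with other inputs at their observed values, output = 120*policy_rate + 397. Solving for 397 gives policy_rate = 0, within [-3, 11].

set policy_rate = 0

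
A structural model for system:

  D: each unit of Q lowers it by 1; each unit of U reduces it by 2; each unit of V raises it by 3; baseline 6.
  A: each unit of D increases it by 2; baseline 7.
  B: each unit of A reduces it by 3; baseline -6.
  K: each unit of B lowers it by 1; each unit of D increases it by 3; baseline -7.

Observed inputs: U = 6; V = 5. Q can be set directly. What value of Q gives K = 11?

Substituting into the D equation gives D = -Q + 9.
Substituting into the A equation gives A = -2*Q + 25.
This gives B = 6*Q - 81.
Substituting into the K equation gives K = -9*Q + 101.
Solve -9*Q + 101 = 11: Q = (11 - 101) / -9 = 10.

Q = 10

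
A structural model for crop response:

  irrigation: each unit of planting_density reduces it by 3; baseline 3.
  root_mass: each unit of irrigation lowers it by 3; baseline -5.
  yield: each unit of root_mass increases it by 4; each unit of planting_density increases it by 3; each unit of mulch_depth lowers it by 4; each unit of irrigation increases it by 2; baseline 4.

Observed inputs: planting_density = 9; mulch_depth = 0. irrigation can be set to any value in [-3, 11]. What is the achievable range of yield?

-99 to 41

Intervening on irrigation fixes its value directly, overriding its dependence on planting_density.
Substituting into the yield equation gives yield = -10*irrigation + 11.
Linear in irrigation, so extremes are at the endpoints: irrigation = -3 gives yield = 41; irrigation = 11 gives yield = -99.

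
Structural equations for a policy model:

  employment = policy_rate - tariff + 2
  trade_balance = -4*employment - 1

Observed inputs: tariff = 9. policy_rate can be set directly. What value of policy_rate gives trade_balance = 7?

policy_rate = 5

Substituting into the employment equation gives employment = policy_rate - 7.
trade_balance becomes -4*policy_rate + 27.
Solve -4*policy_rate + 27 = 7: policy_rate = (7 - 27) / -4 = 5.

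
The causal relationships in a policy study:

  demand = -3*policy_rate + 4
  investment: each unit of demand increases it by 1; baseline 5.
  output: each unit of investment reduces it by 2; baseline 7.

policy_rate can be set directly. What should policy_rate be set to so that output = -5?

policy_rate = 1

Substituting into the investment equation gives investment = -3*policy_rate + 9.
Substituting into the output equation gives output = 6*policy_rate - 11.
Solve 6*policy_rate - 11 = -5: policy_rate = (-5 + 11) / 6 = 1.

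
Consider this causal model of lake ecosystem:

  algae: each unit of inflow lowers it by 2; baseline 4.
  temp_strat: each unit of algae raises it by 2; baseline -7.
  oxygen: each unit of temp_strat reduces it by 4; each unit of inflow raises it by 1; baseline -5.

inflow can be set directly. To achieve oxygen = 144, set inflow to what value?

inflow = 9

Substituting into the temp_strat equation gives temp_strat = -4*inflow + 1.
oxygen becomes 17*inflow - 9.
Solve 17*inflow - 9 = 144: inflow = (144 + 9) / 17 = 9.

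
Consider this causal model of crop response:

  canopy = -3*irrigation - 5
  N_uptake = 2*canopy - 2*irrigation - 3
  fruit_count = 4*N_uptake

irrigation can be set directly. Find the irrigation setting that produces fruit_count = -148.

Substituting into the N_uptake equation gives N_uptake = -8*irrigation - 13.
Substituting into the fruit_count equation gives fruit_count = -32*irrigation - 52.
Solve -32*irrigation - 52 = -148: irrigation = (-148 + 52) / -32 = 3.

irrigation = 3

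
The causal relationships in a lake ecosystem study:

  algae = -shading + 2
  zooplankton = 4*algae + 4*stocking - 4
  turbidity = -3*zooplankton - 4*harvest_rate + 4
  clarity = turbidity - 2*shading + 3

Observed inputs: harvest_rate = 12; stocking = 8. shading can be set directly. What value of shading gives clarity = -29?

shading = 12

Substituting into the zooplankton equation gives zooplankton = -4*shading + 36.
turbidity becomes 12*shading - 152.
This gives clarity = 10*shading - 149.
Solve 10*shading - 149 = -29: shading = (-29 + 149) / 10 = 12.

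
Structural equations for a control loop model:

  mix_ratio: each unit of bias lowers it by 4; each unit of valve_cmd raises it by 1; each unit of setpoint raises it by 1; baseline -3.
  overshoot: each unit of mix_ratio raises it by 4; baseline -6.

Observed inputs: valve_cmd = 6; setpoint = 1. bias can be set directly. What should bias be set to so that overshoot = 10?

bias = 0

Substituting into the mix_ratio equation gives mix_ratio = -4*bias + 4.
This gives overshoot = -16*bias + 10.
Solve -16*bias + 10 = 10: bias = (10 - 10) / -16 = 0.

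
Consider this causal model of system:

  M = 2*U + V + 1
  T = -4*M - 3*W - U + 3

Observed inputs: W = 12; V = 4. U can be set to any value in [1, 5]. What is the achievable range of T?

Substituting into the M equation gives M = 2*U + 5.
Substituting into the T equation gives T = -9*U - 53.
Linear in U, so extremes are at the endpoints: U = 1 gives T = -62; U = 5 gives T = -98.

-98 to -62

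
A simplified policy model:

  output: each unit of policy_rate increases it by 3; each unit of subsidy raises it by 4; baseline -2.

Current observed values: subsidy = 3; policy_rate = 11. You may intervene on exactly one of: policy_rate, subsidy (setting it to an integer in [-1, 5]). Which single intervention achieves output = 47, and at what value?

Intervening on policy_rate: output = 3*policy_rate + 10. Reaching 47 requires policy_rate = 37/3, not an integer.
Intervening on subsidy: with other inputs at their observed values, output = 4*subsidy + 31. Solving for 47 gives subsidy = 4, within [-1, 5].

set subsidy = 4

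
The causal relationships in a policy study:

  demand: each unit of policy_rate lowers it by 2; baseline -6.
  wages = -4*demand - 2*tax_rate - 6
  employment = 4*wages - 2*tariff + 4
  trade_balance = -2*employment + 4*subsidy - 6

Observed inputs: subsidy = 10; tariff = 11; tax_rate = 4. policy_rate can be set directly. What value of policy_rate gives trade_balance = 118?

Substituting into the wages equation gives wages = 8*policy_rate + 10.
Substituting into the employment equation gives employment = 32*policy_rate + 22.
So trade_balance = -64*policy_rate - 10.
Solve -64*policy_rate - 10 = 118: policy_rate = (118 + 10) / -64 = -2.

policy_rate = -2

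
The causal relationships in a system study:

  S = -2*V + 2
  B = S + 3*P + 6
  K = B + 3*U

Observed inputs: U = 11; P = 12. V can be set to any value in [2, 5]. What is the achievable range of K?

Substituting into the B equation gives B = -2*V + 44.
K becomes -2*V + 77.
Linear in V, so extremes are at the endpoints: V = 2 gives K = 73; V = 5 gives K = 67.

67 to 73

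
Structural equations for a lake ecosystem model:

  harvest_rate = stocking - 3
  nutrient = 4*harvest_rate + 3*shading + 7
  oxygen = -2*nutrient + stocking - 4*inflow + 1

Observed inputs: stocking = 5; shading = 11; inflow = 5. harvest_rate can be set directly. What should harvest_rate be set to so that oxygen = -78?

Intervening on harvest_rate fixes its value directly, overriding its dependence on stocking.
Substituting into the nutrient equation gives nutrient = 4*harvest_rate + 40.
Substituting into the oxygen equation gives oxygen = -8*harvest_rate - 94.
Solve -8*harvest_rate - 94 = -78: harvest_rate = (-78 + 94) / -8 = -2.

harvest_rate = -2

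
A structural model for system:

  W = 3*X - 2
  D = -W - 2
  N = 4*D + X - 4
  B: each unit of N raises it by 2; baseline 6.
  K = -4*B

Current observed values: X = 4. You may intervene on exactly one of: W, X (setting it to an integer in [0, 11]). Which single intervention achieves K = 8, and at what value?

set X = 0

Intervening on W: K = 32*W + 40. Reaching 8 requires W = -1, outside [0, 11].
Intervening on X: with other inputs at their observed values, K = 88*X + 8. Solving for 8 gives X = 0, within [0, 11].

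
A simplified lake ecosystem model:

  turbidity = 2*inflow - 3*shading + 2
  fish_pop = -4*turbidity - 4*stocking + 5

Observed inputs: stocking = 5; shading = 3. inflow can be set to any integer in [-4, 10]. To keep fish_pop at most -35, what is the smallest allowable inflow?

inflow = 6

Substituting into the turbidity equation gives turbidity = 2*inflow - 7.
Substituting into the fish_pop equation gives fish_pop = -8*inflow + 13.
Require -8*inflow + 13 ≤ -35, so inflow ≥ 6.
The smallest integer in [-4, 10] satisfying this is 6.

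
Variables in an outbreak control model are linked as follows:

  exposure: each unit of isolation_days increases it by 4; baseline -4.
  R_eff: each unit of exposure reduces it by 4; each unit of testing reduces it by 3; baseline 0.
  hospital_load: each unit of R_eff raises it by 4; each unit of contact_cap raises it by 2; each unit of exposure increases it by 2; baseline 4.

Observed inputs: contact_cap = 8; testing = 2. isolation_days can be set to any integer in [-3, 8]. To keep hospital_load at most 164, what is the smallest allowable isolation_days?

isolation_days = -2

Substituting into the R_eff equation gives R_eff = -16*isolation_days + 10.
Substituting into the hospital_load equation gives hospital_load = -56*isolation_days + 52.
Require -56*isolation_days + 52 ≤ 164, so isolation_days ≥ -2.
The smallest integer in [-3, 8] satisfying this is -2.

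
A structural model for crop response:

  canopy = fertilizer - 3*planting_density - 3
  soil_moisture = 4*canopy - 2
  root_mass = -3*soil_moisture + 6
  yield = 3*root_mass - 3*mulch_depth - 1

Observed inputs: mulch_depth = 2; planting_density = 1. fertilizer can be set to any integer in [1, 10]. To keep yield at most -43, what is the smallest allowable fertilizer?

fertilizer = 8

Substituting into the canopy equation gives canopy = fertilizer - 6.
Substituting into the soil_moisture equation gives soil_moisture = 4*fertilizer - 26.
So root_mass = -12*fertilizer + 84.
Substituting into the yield equation gives yield = -36*fertilizer + 245.
Require -36*fertilizer + 245 ≤ -43, so fertilizer ≥ 8.
The smallest integer in [1, 10] satisfying this is 8.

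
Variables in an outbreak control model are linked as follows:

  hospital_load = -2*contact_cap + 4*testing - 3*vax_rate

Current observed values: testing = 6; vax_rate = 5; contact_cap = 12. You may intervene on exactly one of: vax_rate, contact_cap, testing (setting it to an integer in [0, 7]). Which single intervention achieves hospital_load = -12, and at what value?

Intervening on vax_rate: with other inputs at their observed values, hospital_load = -3*vax_rate. Solving for -12 gives vax_rate = 4, within [0, 7].
Intervening on contact_cap: hospital_load = -2*contact_cap + 9. Reaching -12 requires contact_cap = 21/2, not an integer.
Intervening on testing: hospital_load = 4*testing - 39. Reaching -12 requires testing = 27/4, not an integer.

set vax_rate = 4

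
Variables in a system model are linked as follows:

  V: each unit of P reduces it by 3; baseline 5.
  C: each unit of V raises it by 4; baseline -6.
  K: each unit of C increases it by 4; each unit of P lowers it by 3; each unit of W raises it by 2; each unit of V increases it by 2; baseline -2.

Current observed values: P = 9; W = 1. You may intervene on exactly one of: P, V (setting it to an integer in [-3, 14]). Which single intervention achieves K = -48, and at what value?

Intervening on P: with other inputs at their observed values, K = -57*P + 66. Solving for -48 gives P = 2, within [-3, 14].
Intervening on V: K = 18*V - 51. Reaching -48 requires V = 1/6, not an integer.

set P = 2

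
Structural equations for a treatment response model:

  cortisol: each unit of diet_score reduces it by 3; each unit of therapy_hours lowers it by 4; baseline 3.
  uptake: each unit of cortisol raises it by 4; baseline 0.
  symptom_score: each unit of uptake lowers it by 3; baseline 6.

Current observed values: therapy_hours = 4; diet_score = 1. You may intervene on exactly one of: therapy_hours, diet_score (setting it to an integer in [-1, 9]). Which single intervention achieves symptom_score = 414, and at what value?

Intervening on therapy_hours: symptom_score = 48*therapy_hours + 6. Reaching 414 requires therapy_hours = 17/2, not an integer.
Intervening on diet_score: with other inputs at their observed values, symptom_score = 36*diet_score + 162. Solving for 414 gives diet_score = 7, within [-1, 9].

set diet_score = 7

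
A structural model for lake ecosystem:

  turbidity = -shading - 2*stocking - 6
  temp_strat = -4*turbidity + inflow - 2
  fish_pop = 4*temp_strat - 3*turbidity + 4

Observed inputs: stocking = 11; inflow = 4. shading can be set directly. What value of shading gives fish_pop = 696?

Substituting into the turbidity equation gives turbidity = -shading - 28.
So temp_strat = 4*shading + 114.
This gives fish_pop = 19*shading + 544.
Solve 19*shading + 544 = 696: shading = (696 - 544) / 19 = 8.

shading = 8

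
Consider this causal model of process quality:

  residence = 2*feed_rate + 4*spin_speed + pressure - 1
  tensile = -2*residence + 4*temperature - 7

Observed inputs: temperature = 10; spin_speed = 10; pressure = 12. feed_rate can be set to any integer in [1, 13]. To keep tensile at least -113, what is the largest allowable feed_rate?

Substituting into the residence equation gives residence = 2*feed_rate + 51.
This gives tensile = -4*feed_rate - 69.
Require -4*feed_rate - 69 ≥ -113, so feed_rate ≤ 11.
The largest integer in [1, 13] satisfying this is 11.

feed_rate = 11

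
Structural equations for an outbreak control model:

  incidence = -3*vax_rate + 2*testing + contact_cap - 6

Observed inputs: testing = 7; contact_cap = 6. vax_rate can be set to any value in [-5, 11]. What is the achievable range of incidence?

Substituting into the incidence equation gives incidence = -3*vax_rate + 14.
Linear in vax_rate, so extremes are at the endpoints: vax_rate = -5 gives incidence = 29; vax_rate = 11 gives incidence = -19.

-19 to 29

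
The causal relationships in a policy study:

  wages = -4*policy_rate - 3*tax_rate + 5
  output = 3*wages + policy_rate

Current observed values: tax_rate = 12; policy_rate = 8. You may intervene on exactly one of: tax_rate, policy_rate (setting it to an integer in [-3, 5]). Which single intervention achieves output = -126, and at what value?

Intervening on tax_rate: output = -9*tax_rate - 73. Reaching -126 requires tax_rate = 53/9, not an integer.
Intervening on policy_rate: with other inputs at their observed values, output = -11*policy_rate - 93. Solving for -126 gives policy_rate = 3, within [-3, 5].

set policy_rate = 3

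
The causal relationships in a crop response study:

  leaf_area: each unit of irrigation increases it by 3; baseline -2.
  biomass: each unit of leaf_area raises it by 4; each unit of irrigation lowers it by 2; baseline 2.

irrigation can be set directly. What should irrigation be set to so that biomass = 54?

Substituting into the biomass equation gives biomass = 10*irrigation - 6.
Solve 10*irrigation - 6 = 54: irrigation = (54 + 6) / 10 = 6.

irrigation = 6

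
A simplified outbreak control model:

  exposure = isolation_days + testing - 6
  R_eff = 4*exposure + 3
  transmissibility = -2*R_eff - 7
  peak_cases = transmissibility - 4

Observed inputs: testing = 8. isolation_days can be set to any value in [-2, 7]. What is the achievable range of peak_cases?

-89 to -17

Substituting into the exposure equation gives exposure = isolation_days + 2.
This gives R_eff = 4*isolation_days + 11.
Substituting into the transmissibility equation gives transmissibility = -8*isolation_days - 29.
So peak_cases = -8*isolation_days - 33.
Linear in isolation_days, so extremes are at the endpoints: isolation_days = -2 gives peak_cases = -17; isolation_days = 7 gives peak_cases = -89.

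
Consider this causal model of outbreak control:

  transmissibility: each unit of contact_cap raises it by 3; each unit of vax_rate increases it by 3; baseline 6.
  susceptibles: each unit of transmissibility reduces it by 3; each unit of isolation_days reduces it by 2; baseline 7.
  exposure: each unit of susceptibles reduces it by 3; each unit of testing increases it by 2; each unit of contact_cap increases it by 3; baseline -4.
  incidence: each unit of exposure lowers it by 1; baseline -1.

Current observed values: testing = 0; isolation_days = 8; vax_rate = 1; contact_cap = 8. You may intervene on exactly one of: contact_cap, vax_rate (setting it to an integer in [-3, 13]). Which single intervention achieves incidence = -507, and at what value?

set vax_rate = 7

Intervening on contact_cap: incidence = -30*contact_cap - 105. Reaching -507 requires contact_cap = 67/5, not an integer.
Intervening on vax_rate: with other inputs at their observed values, incidence = -27*vax_rate - 318. Solving for -507 gives vax_rate = 7, within [-3, 13].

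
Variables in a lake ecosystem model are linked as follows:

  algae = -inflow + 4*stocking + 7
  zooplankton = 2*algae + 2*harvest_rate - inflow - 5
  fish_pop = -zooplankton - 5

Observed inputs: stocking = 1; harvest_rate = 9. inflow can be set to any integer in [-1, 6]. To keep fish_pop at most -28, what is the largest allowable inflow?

Substituting into the algae equation gives algae = -inflow + 11.
Substituting into the zooplankton equation gives zooplankton = -3*inflow + 35.
So fish_pop = 3*inflow - 40.
Require 3*inflow - 40 ≤ -28, so inflow ≤ 4.
The largest integer in [-1, 6] satisfying this is 4.

inflow = 4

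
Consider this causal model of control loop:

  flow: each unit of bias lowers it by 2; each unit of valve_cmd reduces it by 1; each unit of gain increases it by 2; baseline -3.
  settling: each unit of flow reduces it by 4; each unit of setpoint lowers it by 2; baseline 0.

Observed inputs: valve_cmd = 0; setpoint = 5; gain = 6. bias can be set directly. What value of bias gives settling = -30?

Substituting into the flow equation gives flow = -2*bias + 9.
Substituting into the settling equation gives settling = 8*bias - 46.
Solve 8*bias - 46 = -30: bias = (-30 + 46) / 8 = 2.

bias = 2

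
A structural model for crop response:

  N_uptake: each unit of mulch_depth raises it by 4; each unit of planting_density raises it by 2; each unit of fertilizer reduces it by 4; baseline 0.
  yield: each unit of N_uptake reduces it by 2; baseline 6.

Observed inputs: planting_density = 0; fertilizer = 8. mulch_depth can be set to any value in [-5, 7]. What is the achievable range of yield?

Substituting into the N_uptake equation gives N_uptake = 4*mulch_depth - 32.
This gives yield = -8*mulch_depth + 70.
Linear in mulch_depth, so extremes are at the endpoints: mulch_depth = -5 gives yield = 110; mulch_depth = 7 gives yield = 14.

14 to 110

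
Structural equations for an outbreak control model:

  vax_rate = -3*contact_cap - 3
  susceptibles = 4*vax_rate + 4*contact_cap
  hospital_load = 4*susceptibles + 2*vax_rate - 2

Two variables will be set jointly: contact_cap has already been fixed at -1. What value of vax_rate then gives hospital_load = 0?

With contact_cap held at -1:
Intervening on vax_rate fixes its value directly, overriding its dependence on contact_cap.
Substituting into the susceptibles equation gives susceptibles = 4*vax_rate - 4.
This gives hospital_load = 18*vax_rate - 18.
Solve 18*vax_rate - 18 = 0: vax_rate = (0 + 18) / 18 = 1.

vax_rate = 1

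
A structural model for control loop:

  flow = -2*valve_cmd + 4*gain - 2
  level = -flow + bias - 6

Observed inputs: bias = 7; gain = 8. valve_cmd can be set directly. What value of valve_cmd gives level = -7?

valve_cmd = 11

Substituting into the flow equation gives flow = -2*valve_cmd + 30.
Substituting into the level equation gives level = 2*valve_cmd - 29.
Solve 2*valve_cmd - 29 = -7: valve_cmd = (-7 + 29) / 2 = 11.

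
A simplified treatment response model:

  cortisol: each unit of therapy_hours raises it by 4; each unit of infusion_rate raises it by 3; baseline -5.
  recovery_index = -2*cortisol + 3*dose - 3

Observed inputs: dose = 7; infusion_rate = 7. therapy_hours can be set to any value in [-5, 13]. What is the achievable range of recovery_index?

-118 to 26

Substituting into the cortisol equation gives cortisol = 4*therapy_hours + 16.
Substituting into the recovery_index equation gives recovery_index = -8*therapy_hours - 14.
Linear in therapy_hours, so extremes are at the endpoints: therapy_hours = -5 gives recovery_index = 26; therapy_hours = 13 gives recovery_index = -118.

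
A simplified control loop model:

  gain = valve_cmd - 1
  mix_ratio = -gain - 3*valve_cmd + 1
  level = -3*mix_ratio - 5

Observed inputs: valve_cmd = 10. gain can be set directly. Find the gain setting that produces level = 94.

Intervening on gain fixes its value directly, overriding its dependence on valve_cmd.
Substituting into the mix_ratio equation gives mix_ratio = -gain - 29.
This gives level = 3*gain + 82.
Solve 3*gain + 82 = 94: gain = (94 - 82) / 3 = 4.

gain = 4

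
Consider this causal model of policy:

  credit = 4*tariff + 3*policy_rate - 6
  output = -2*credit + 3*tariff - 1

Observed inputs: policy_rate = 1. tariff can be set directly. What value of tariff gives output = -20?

Substituting into the credit equation gives credit = 4*tariff - 3.
Substituting into the output equation gives output = -5*tariff + 5.
Solve -5*tariff + 5 = -20: tariff = (-20 - 5) / -5 = 5.

tariff = 5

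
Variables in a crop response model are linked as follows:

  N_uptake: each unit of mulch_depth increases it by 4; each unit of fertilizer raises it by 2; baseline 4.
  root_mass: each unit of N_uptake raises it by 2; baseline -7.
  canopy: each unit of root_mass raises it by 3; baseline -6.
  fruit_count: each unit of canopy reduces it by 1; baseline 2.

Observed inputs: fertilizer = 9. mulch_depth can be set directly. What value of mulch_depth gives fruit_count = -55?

Substituting into the N_uptake equation gives N_uptake = 4*mulch_depth + 22.
So root_mass = 8*mulch_depth + 37.
This gives canopy = 24*mulch_depth + 105.
Substituting into the fruit_count equation gives fruit_count = -24*mulch_depth - 103.
Solve -24*mulch_depth - 103 = -55: mulch_depth = (-55 + 103) / -24 = -2.

mulch_depth = -2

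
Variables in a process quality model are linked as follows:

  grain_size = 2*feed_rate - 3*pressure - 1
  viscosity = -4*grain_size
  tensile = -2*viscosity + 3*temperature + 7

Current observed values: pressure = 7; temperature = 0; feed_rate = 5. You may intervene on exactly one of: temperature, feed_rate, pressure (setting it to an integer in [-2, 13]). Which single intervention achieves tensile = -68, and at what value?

set temperature = 7

Intervening on temperature: with other inputs at their observed values, tensile = 3*temperature - 89. Solving for -68 gives temperature = 7, within [-2, 13].
Intervening on feed_rate: tensile = 16*feed_rate - 169. Reaching -68 requires feed_rate = 101/16, not an integer.
Intervening on pressure: tensile = -24*pressure + 79. Reaching -68 requires pressure = 49/8, not an integer.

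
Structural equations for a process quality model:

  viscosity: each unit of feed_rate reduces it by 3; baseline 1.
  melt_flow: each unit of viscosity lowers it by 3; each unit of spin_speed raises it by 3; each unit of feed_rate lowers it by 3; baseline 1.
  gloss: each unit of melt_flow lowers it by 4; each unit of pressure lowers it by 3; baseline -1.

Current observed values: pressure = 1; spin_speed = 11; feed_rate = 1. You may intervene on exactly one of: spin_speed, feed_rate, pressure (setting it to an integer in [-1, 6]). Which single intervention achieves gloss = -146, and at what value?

set pressure = -1

Intervening on spin_speed: gloss = -12*spin_speed - 20. Reaching -146 requires spin_speed = 21/2, not an integer.
Intervening on feed_rate: gloss = -24*feed_rate - 128. Reaching -146 requires feed_rate = 3/4, not an integer.
Intervening on pressure: with other inputs at their observed values, gloss = -3*pressure - 149. Solving for -146 gives pressure = -1, within [-1, 6].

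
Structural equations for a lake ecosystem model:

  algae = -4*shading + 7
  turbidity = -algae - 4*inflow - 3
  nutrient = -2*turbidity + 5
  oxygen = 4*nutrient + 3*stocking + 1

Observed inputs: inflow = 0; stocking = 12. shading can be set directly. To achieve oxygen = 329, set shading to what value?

Substituting into the turbidity equation gives turbidity = 4*shading - 10.
So nutrient = -8*shading + 25.
This gives oxygen = -32*shading + 137.
Solve -32*shading + 137 = 329: shading = (329 - 137) / -32 = -6.

shading = -6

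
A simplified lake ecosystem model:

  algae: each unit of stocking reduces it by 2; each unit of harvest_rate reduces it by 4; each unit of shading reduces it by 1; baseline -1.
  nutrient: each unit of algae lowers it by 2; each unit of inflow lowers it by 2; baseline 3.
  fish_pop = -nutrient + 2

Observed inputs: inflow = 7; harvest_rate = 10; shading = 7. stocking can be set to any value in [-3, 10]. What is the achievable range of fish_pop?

Substituting into the algae equation gives algae = -2*stocking - 48.
This gives nutrient = 4*stocking + 85.
This gives fish_pop = -4*stocking - 83.
Linear in stocking, so extremes are at the endpoints: stocking = -3 gives fish_pop = -71; stocking = 10 gives fish_pop = -123.

-123 to -71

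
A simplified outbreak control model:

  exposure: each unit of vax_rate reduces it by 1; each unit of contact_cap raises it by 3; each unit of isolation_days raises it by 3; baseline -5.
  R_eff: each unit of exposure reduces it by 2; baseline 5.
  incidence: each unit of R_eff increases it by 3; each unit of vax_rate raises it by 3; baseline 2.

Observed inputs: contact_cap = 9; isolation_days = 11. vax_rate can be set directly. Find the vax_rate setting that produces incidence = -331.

Substituting into the exposure equation gives exposure = -vax_rate + 55.
This gives R_eff = 2*vax_rate - 105.
Substituting into the incidence equation gives incidence = 9*vax_rate - 313.
Solve 9*vax_rate - 313 = -331: vax_rate = (-331 + 313) / 9 = -2.

vax_rate = -2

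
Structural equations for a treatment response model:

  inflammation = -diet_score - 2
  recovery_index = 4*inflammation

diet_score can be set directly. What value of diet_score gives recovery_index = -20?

diet_score = 3

Substituting into the recovery_index equation gives recovery_index = -4*diet_score - 8.
Solve -4*diet_score - 8 = -20: diet_score = (-20 + 8) / -4 = 3.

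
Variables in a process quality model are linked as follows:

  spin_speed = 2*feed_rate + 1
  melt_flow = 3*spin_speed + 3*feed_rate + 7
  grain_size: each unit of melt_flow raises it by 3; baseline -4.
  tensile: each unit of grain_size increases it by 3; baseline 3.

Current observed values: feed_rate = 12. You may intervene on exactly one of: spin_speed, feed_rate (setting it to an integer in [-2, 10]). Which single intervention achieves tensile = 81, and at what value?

set feed_rate = 0

Intervening on spin_speed: tensile = 27*spin_speed + 378. Reaching 81 requires spin_speed = -11, outside [-2, 10].
Intervening on feed_rate: with other inputs at their observed values, tensile = 81*feed_rate + 81. Solving for 81 gives feed_rate = 0, within [-2, 10].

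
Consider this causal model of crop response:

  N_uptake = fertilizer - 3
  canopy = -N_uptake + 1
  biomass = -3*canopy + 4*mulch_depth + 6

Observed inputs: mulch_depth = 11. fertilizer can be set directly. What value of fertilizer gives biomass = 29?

Substituting into the canopy equation gives canopy = -fertilizer + 4.
biomass becomes 3*fertilizer + 38.
Solve 3*fertilizer + 38 = 29: fertilizer = (29 - 38) / 3 = -3.

fertilizer = -3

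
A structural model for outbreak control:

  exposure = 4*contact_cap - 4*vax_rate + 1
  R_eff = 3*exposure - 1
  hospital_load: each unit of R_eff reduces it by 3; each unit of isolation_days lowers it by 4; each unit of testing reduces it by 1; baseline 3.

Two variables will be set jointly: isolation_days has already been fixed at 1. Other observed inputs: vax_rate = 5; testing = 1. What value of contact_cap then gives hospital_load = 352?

With isolation_days held at 1:
Substituting into the exposure equation gives exposure = 4*contact_cap - 19.
Substituting into the R_eff equation gives R_eff = 12*contact_cap - 58.
So hospital_load = -36*contact_cap + 172.
Solve -36*contact_cap + 172 = 352: contact_cap = (352 - 172) / -36 = -5.

contact_cap = -5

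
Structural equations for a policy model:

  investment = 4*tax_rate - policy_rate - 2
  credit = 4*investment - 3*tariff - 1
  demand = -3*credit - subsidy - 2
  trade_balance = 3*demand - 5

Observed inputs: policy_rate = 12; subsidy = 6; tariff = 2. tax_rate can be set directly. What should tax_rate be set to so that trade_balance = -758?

Substituting into the investment equation gives investment = 4*tax_rate - 14.
Substituting into the credit equation gives credit = 16*tax_rate - 63.
Substituting into the demand equation gives demand = -48*tax_rate + 181.
So trade_balance = -144*tax_rate + 538.
Solve -144*tax_rate + 538 = -758: tax_rate = (-758 - 538) / -144 = 9.

tax_rate = 9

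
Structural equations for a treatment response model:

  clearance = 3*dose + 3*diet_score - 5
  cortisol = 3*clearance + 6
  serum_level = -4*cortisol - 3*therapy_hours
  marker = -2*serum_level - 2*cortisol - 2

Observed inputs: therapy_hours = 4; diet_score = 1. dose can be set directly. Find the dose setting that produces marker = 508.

Substituting into the clearance equation gives clearance = 3*dose - 2.
Substituting into the cortisol equation gives cortisol = 9*dose.
This gives serum_level = -36*dose - 12.
marker becomes 54*dose + 22.
Solve 54*dose + 22 = 508: dose = (508 - 22) / 54 = 9.

dose = 9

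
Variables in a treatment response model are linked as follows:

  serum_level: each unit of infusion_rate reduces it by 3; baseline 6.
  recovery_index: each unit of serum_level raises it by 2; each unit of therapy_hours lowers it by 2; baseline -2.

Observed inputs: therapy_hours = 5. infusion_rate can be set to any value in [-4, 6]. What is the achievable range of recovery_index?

-36 to 24

Substituting into the recovery_index equation gives recovery_index = -6*infusion_rate.
Linear in infusion_rate, so extremes are at the endpoints: infusion_rate = -4 gives recovery_index = 24; infusion_rate = 6 gives recovery_index = -36.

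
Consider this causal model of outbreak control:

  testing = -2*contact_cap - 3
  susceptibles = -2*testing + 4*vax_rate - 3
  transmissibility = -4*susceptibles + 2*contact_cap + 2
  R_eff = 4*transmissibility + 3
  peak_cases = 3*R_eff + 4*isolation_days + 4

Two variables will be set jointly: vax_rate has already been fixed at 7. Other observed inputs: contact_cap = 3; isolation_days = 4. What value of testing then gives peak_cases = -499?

testing = 6

With vax_rate held at 7:
Intervening on testing fixes its value directly, overriding its dependence on contact_cap.
Substituting into the susceptibles equation gives susceptibles = -2*testing + 25.
Substituting into the transmissibility equation gives transmissibility = 8*testing - 92.
This gives R_eff = 32*testing - 365.
peak_cases becomes 96*testing - 1075.
Solve 96*testing - 1075 = -499: testing = (-499 + 1075) / 96 = 6.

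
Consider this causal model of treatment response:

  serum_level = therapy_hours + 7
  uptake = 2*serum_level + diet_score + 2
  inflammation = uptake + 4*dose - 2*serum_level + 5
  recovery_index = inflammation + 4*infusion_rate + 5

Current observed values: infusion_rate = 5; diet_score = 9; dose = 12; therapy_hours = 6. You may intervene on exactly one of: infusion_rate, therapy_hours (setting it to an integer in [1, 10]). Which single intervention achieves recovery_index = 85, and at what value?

Intervening on infusion_rate: with other inputs at their observed values, recovery_index = 4*infusion_rate + 69. Solving for 85 gives infusion_rate = 4, within [1, 10].
Intervening on therapy_hours: the paths from therapy_hours to recovery_index cancel (net effect zero), leaving recovery_index = 89; 85 is unreachable this way.

set infusion_rate = 4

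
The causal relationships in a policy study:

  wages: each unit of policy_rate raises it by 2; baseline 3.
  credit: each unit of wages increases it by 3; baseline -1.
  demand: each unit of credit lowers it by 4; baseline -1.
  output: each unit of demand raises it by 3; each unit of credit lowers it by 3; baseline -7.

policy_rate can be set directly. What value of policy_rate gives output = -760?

policy_rate = 7

Substituting into the credit equation gives credit = 6*policy_rate + 8.
Substituting into the demand equation gives demand = -24*policy_rate - 33.
output becomes -90*policy_rate - 130.
Solve -90*policy_rate - 130 = -760: policy_rate = (-760 + 130) / -90 = 7.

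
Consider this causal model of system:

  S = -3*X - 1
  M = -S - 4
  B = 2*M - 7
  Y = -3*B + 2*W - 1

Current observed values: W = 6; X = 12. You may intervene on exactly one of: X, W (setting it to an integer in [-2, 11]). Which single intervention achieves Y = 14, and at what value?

Intervening on X: with other inputs at their observed values, Y = -18*X + 50. Solving for 14 gives X = 2, within [-2, 11].
Intervening on W: Y = 2*W - 178. Reaching 14 requires W = 96, outside [-2, 11].

set X = 2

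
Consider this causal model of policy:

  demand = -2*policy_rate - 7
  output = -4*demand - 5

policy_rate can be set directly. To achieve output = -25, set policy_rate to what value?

Substituting into the output equation gives output = 8*policy_rate + 23.
Solve 8*policy_rate + 23 = -25: policy_rate = (-25 - 23) / 8 = -6.

policy_rate = -6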